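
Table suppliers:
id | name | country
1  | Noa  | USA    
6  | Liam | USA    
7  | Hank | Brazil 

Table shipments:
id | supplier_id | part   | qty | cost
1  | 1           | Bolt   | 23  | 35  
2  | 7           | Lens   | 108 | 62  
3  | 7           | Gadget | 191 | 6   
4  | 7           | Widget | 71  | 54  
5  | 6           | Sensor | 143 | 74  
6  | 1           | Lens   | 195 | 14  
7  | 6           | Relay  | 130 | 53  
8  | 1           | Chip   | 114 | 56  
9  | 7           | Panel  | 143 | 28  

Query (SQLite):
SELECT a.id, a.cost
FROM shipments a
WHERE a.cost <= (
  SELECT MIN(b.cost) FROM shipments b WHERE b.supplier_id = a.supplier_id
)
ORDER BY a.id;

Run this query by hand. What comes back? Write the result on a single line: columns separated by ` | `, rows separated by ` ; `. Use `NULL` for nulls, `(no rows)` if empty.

3 | 6 ; 6 | 14 ; 7 | 53

For each shipments row a, compute MIN(cost) over rows sharing a.supplier_id.
Keep row a if a.cost <= that per-group MIN.
  supplier_id=1: MIN(cost) = 14
  supplier_id=6: MIN(cost) = 53
  supplier_id=7: MIN(cost) = 6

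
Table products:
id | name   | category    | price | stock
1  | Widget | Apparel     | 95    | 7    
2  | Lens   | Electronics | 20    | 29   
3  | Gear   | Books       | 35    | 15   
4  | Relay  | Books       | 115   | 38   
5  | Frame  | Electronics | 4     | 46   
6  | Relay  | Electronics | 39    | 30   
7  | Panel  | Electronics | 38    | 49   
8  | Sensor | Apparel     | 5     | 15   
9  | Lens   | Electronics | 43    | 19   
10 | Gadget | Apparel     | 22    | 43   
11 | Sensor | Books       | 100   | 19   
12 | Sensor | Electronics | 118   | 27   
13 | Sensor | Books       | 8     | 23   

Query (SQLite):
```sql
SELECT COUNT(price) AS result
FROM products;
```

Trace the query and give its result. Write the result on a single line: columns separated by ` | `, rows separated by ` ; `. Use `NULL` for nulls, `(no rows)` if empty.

All price values: [95, 20, 35, 115, 4, 39, 38, 5, 43, 22, 100, 118, 8].
COUNT(price) counts non-NULL values → 13.

13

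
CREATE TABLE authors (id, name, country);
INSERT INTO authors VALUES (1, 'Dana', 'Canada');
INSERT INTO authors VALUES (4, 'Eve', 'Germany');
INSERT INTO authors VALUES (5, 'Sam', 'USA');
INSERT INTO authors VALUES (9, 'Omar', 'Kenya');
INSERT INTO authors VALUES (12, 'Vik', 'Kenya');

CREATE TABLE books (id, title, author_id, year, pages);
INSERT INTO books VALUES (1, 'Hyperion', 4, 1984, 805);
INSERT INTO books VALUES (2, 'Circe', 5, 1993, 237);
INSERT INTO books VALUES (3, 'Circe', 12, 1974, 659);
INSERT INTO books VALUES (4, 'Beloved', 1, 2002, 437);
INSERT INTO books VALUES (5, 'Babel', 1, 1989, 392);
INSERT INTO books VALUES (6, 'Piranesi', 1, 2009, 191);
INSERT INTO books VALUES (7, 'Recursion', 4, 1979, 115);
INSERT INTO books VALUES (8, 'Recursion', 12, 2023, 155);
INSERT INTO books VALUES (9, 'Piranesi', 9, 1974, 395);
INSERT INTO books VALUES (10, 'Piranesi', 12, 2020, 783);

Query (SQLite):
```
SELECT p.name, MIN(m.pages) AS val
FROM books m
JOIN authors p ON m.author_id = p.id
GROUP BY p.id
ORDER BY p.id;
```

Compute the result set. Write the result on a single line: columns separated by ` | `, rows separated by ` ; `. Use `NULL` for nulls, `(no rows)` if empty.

Dana | 191 ; Eve | 115 ; Sam | 237 ; Omar | 395 ; Vik | 155

Join each books row to its authors via author_id.
Group joined rows by authors.id; compute MIN(m.pages) per group.
  1: ids {4, 5, 6} → MIN(m.pages)=191
  4: ids {1, 7} → MIN(m.pages)=115
  5: ids {2} → MIN(m.pages)=237
  9: ids {9} → MIN(m.pages)=395
  12: ids {3, 8, 10} → MIN(m.pages)=155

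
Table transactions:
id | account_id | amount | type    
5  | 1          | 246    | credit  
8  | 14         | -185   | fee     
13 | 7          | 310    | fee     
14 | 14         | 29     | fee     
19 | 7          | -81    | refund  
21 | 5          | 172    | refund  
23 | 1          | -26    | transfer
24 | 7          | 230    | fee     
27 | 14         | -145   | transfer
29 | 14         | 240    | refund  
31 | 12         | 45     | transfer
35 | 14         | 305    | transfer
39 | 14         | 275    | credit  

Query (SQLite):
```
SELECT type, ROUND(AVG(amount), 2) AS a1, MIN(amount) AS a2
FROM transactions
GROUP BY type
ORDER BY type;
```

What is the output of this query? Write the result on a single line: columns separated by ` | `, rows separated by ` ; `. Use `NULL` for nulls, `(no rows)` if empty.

credit | 260.5 | 246 ; fee | 96 | -185 ; refund | 110.33 | -81 ; transfer | 44.75 | -145

Group transactions by type.
Per group compute: ROUND(AVG(amount), 2), MIN(amount).
  credit: ids {5, 39} → ROUND(AVG(amount), 2)=260.5, MIN(amount)=246
  fee: ids {8, 13, 14, 24} → ROUND(AVG(amount), 2)=96, MIN(amount)=-185
  refund: ids {19, 21, 29} → ROUND(AVG(amount), 2)=110.33, MIN(amount)=-81
  transfer: ids {23, 27, 31, 35} → ROUND(AVG(amount), 2)=44.75, MIN(amount)=-145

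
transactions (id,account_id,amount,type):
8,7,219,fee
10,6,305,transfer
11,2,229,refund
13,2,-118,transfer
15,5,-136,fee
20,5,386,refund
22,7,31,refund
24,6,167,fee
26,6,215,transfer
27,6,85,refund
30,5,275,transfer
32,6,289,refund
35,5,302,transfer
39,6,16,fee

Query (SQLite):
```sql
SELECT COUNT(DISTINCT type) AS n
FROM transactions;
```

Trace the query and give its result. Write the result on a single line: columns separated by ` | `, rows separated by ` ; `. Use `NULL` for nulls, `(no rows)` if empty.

3

Count distinct non-NULL type values.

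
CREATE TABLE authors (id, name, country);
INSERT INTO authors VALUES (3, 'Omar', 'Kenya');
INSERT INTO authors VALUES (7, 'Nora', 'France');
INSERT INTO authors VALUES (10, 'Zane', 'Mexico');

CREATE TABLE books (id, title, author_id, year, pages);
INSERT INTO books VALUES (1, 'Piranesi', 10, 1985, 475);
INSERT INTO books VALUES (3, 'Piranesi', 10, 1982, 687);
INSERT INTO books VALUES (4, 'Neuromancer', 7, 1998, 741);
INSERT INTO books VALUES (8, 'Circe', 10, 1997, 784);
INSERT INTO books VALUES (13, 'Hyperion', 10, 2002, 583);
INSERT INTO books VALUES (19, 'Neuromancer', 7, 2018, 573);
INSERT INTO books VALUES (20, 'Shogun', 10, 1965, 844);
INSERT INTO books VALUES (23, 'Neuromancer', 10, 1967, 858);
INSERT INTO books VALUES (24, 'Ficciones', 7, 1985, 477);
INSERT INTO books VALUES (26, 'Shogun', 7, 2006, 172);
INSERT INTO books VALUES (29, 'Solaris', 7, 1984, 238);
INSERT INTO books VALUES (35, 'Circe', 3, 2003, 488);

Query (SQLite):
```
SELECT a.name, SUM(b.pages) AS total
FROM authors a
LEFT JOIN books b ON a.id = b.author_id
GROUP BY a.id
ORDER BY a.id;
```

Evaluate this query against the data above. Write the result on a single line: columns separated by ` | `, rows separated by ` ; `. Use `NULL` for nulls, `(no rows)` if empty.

LEFT JOIN keeps every authors row; unmatched ones get NULL for books columns.
Group by authors.id and compute SUM(b.pages). SUM over an all-NULL group is NULL.
  3: ids {35} → SUM(b.pages)=488
  7: ids {4, 19, 24, 26, 29} → SUM(b.pages)=2201
  10: ids {1, 3, 8, 13, 20, 23} → SUM(b.pages)=4231

Omar | 488 ; Nora | 2201 ; Zane | 4231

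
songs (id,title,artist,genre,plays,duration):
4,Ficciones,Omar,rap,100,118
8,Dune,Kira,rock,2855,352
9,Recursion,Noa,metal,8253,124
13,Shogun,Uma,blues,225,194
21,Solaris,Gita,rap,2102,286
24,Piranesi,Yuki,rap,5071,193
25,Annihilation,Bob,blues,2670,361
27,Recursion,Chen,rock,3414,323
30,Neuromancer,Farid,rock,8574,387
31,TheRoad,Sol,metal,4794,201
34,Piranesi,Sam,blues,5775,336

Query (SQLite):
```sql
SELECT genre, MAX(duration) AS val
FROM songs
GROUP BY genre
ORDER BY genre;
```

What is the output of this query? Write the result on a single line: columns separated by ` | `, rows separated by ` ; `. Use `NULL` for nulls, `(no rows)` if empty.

blues | 361 ; metal | 201 ; rap | 286 ; rock | 387

Partition songs by genre; compute MAX(duration) within each group.
  blues: ids {13, 25, 34} → MAX(duration)=361
  metal: ids {9, 31} → MAX(duration)=201
  rap: ids {4, 21, 24} → MAX(duration)=286
  rock: ids {8, 27, 30} → MAX(duration)=387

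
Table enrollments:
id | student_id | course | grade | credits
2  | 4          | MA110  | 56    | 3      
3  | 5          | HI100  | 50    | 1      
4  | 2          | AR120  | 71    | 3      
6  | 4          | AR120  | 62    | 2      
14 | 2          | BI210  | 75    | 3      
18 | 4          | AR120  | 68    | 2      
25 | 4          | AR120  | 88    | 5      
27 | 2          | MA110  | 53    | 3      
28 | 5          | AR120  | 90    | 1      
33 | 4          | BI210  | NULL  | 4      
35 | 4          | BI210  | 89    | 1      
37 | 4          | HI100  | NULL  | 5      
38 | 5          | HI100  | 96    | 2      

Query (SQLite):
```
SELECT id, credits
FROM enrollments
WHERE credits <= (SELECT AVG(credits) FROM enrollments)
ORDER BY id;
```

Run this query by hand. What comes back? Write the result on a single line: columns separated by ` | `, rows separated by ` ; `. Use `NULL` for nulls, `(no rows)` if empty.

Scalar subquery: AVG(credits) over all enrollments rows = 2.692308 (≈; comparison uses full precision).
Keep rows where credits <= that value.

3 | 1 ; 6 | 2 ; 18 | 2 ; 28 | 1 ; 35 | 1 ; 38 | 2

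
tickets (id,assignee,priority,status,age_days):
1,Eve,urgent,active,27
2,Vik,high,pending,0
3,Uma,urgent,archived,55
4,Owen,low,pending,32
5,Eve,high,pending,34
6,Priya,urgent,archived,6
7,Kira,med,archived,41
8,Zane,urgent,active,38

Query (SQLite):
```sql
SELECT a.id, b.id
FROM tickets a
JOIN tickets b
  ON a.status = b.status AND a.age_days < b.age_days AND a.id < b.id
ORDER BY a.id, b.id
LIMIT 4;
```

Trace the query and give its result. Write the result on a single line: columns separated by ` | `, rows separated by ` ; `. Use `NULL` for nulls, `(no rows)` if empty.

Pairs (a,b) with same status, a.age_days < b.age_days, a.id < b.id.
status groups: active:{1,8} archived:{3,6,7} pending:{2,4,5}
Ordered by (a.id, b.id); first 4.

1 | 8 ; 2 | 4 ; 2 | 5 ; 4 | 5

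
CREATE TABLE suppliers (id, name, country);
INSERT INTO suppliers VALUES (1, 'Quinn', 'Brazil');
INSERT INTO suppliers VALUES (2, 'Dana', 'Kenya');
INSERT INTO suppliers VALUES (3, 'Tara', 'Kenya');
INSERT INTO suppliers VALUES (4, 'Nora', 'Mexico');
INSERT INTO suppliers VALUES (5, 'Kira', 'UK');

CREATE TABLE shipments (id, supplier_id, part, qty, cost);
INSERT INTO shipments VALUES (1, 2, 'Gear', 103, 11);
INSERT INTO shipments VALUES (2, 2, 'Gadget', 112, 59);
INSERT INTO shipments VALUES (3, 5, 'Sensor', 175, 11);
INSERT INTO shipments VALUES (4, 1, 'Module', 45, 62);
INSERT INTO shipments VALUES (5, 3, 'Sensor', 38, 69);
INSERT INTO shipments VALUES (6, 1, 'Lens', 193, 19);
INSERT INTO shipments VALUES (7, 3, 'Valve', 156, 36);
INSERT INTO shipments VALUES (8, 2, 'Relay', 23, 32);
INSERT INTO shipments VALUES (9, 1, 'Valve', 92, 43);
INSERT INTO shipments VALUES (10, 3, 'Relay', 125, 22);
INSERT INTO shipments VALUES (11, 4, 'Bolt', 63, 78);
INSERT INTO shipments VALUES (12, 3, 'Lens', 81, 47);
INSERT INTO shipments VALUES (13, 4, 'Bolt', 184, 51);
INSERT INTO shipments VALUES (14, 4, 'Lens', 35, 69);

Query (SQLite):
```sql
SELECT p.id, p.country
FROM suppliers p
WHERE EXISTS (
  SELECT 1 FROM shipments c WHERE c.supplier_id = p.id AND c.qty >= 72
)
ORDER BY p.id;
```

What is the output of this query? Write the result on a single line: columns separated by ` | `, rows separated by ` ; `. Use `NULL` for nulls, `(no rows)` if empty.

For each suppliers row, check whether any shipments with matching supplier_id has qty >= 72.
Keep rows where that is true.

1 | Brazil ; 2 | Kenya ; 3 | Kenya ; 4 | Mexico ; 5 | UK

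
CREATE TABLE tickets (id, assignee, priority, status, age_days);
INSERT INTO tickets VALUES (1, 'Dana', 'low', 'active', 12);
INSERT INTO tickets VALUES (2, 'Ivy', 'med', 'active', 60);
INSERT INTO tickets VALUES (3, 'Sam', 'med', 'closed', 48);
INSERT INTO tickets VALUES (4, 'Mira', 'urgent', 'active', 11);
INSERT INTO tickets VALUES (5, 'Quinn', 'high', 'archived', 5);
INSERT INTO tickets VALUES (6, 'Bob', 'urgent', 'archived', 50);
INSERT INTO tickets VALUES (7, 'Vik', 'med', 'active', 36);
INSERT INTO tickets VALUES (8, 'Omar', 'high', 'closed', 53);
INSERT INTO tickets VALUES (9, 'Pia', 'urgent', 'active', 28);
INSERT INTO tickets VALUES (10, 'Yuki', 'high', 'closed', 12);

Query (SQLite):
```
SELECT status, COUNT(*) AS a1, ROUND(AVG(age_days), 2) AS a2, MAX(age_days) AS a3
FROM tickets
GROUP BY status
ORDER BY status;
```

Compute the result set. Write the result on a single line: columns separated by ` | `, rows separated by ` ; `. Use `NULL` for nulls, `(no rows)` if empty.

Group tickets by status.
Per group compute: COUNT(*), ROUND(AVG(age_days), 2), MAX(age_days).
  active: ids {1, 2, 4, 7, 9} → COUNT(*)=5, ROUND(AVG(age_days), 2)=29.4, MAX(age_days)=60
  archived: ids {5, 6} → COUNT(*)=2, ROUND(AVG(age_days), 2)=27.5, MAX(age_days)=50
  closed: ids {3, 8, 10} → COUNT(*)=3, ROUND(AVG(age_days), 2)=37.67, MAX(age_days)=53

active | 5 | 29.4 | 60 ; archived | 2 | 27.5 | 50 ; closed | 3 | 37.67 | 53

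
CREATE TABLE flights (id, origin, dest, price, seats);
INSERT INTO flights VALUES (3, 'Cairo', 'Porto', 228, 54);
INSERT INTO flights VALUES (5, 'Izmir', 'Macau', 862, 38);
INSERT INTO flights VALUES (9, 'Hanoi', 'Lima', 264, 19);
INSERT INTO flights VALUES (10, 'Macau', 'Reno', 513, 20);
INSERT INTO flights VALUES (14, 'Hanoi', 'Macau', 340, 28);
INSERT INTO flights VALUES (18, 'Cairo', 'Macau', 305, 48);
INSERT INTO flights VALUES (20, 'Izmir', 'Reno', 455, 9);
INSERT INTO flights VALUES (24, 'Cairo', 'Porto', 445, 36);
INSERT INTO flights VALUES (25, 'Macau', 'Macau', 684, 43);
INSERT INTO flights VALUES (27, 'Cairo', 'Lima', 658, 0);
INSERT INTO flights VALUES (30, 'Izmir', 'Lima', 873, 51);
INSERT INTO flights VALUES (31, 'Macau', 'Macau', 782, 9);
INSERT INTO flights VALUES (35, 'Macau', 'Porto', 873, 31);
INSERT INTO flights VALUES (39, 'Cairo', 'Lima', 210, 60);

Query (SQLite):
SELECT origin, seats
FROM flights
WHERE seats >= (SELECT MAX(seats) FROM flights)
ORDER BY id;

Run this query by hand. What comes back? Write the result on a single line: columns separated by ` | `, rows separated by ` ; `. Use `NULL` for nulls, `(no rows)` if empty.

Scalar subquery: MAX(seats) over all flights rows = 60.
Keep rows where seats >= that value.

Cairo | 60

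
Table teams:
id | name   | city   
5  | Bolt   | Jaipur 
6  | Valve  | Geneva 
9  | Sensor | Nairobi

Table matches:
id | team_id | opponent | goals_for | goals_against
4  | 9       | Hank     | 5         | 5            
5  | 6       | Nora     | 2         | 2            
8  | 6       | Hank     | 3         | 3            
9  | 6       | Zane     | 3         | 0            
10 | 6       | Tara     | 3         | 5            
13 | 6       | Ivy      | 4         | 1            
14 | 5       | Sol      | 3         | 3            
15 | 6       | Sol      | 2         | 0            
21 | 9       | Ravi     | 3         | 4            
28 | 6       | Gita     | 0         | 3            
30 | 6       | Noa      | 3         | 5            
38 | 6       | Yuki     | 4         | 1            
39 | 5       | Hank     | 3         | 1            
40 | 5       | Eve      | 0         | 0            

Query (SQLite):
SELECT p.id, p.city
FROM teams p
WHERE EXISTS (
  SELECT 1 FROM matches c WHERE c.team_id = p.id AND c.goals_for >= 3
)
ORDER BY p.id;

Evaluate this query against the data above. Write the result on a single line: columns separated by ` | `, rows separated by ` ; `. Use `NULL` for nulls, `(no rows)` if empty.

For each teams row, check whether any matches with matching team_id has goals_for >= 3.
Keep rows where that is true.

5 | Jaipur ; 6 | Geneva ; 9 | Nairobi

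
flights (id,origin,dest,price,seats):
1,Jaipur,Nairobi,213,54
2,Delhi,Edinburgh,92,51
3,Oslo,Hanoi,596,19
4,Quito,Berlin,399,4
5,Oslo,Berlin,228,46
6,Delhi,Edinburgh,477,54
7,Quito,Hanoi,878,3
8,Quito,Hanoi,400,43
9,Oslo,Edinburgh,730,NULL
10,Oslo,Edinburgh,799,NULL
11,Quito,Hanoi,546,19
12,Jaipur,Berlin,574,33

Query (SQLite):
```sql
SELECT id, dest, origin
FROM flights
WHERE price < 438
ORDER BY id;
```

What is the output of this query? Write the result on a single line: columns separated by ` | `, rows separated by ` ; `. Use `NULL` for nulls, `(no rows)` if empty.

1 | Nairobi | Jaipur ; 2 | Edinburgh | Delhi ; 4 | Berlin | Quito ; 5 | Berlin | Oslo ; 8 | Hanoi | Quito

price < 438: ids {1, 2, 4, 5, 8}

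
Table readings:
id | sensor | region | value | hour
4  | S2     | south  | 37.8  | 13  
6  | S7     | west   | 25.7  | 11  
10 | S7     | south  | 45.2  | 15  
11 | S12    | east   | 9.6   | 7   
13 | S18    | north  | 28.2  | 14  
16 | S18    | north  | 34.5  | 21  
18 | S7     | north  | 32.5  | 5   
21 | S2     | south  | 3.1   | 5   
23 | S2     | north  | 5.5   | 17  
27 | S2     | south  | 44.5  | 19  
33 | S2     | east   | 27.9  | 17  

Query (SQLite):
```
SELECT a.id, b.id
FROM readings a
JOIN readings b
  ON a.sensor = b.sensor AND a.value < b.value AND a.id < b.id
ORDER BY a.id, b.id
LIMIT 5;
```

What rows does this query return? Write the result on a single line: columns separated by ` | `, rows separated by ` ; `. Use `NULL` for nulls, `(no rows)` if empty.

4 | 27 ; 6 | 10 ; 6 | 18 ; 13 | 16 ; 21 | 23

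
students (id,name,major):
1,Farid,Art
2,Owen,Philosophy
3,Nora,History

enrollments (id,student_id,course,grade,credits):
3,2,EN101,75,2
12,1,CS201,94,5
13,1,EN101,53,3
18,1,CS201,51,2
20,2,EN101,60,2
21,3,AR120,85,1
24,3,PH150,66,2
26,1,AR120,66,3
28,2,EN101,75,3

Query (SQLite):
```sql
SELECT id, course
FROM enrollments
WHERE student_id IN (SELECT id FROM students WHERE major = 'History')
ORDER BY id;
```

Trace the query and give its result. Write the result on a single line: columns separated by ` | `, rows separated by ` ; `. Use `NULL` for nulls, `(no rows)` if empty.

21 | AR120 ; 24 | PH150

Inner query: students.id where major = 'History'.
Outer: keep enrollments rows whose student_id is in that set.
Inner query → {3}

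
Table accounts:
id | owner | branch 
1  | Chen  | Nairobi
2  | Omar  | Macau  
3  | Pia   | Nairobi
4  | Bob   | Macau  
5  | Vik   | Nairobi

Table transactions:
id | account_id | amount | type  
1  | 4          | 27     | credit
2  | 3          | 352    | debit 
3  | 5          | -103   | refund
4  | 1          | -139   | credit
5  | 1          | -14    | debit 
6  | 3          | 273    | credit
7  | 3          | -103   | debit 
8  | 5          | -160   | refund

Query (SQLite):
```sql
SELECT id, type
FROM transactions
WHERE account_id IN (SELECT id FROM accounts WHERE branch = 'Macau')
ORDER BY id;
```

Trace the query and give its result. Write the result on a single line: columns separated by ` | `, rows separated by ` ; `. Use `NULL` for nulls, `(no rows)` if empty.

1 | credit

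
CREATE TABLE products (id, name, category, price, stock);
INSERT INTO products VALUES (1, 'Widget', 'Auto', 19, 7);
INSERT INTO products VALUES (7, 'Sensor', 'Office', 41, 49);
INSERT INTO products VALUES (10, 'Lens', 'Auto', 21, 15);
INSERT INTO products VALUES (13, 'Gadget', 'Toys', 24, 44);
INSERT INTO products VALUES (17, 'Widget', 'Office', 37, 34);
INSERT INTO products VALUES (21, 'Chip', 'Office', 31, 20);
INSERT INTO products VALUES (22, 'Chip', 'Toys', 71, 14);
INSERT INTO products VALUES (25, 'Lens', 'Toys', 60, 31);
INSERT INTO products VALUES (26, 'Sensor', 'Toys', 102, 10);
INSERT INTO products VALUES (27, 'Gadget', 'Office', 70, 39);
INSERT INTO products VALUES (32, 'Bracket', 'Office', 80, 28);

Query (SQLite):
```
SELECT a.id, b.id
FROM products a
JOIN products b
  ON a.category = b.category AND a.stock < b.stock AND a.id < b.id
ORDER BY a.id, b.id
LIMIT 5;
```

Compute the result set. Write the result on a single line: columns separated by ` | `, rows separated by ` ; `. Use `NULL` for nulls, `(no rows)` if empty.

Pairs (a,b) with same category, a.stock < b.stock, a.id < b.id.
category groups: Auto:{1,10} Office:{7,17,21,27,32} Toys:{13,22,25,26}
Ordered by (a.id, b.id); first 5.

1 | 10 ; 17 | 27 ; 21 | 27 ; 21 | 32 ; 22 | 25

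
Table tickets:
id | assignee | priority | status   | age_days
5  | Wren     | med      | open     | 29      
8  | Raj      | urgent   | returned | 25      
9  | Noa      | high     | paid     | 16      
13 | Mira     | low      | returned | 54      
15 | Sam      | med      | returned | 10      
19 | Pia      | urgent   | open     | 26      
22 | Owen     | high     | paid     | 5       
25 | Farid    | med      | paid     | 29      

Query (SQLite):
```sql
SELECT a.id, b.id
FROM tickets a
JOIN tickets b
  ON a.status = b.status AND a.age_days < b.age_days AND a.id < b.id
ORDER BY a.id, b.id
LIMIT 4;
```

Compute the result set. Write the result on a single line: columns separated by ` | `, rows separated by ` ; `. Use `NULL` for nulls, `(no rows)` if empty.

Pairs (a,b) with same status, a.age_days < b.age_days, a.id < b.id.
status groups: open:{5,19} paid:{9,22,25} returned:{8,13,15}
Ordered by (a.id, b.id); first 4.

8 | 13 ; 9 | 25 ; 22 | 25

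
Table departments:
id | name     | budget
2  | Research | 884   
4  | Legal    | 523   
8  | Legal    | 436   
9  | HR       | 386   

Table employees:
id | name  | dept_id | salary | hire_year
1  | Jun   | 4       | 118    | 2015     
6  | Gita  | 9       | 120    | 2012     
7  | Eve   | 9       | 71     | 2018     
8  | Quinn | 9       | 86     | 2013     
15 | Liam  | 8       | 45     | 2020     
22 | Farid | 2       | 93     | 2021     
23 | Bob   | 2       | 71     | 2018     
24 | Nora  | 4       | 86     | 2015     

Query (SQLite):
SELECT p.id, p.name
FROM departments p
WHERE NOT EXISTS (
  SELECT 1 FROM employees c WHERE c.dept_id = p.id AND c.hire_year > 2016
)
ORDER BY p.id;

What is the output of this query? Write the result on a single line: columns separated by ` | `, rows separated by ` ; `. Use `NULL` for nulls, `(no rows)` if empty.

4 | Legal

For each departments row, check whether any employees with matching dept_id has hire_year > 2016.
Keep rows where that is false.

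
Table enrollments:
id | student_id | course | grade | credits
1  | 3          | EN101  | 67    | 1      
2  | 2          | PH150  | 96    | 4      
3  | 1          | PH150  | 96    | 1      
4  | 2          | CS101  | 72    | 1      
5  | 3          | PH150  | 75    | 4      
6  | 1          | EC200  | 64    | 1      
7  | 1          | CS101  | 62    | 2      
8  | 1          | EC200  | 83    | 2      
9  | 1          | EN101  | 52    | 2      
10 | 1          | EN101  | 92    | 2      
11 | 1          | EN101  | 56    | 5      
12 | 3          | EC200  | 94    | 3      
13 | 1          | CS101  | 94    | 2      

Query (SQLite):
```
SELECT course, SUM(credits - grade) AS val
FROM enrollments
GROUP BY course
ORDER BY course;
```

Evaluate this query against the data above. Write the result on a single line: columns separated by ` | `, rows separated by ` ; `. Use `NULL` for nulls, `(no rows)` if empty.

For each row compute credits - grade.
Group by course; take SUM of the expression per group.
  CS101: ids {4, 7, 13} → SUM(credits - grade)=-223
  EC200: ids {6, 8, 12} → SUM(credits - grade)=-235
  EN101: ids {1, 9, 10, 11} → SUM(credits - grade)=-257
  PH150: ids {2, 3, 5} → SUM(credits - grade)=-258

CS101 | -223 ; EC200 | -235 ; EN101 | -257 ; PH150 | -258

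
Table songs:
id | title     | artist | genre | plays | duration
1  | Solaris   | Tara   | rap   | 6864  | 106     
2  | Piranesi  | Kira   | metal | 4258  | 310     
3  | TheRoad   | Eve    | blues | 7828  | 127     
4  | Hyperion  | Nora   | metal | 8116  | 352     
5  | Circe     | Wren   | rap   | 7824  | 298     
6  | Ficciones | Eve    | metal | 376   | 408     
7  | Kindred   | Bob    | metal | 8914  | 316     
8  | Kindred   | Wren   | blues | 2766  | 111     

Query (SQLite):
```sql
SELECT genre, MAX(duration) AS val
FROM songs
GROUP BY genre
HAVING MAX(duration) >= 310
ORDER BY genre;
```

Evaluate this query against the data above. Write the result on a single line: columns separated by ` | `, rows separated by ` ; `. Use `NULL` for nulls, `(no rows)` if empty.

Partition songs by genre; compute MAX(duration) within each group.
HAVING: keep groups where MAX(duration) >= 310.
  blues: ids {3, 8} → MAX(duration)=127
  metal: ids {2, 4, 6, 7} → MAX(duration)=408
  rap: ids {1, 5} → MAX(duration)=298

metal | 408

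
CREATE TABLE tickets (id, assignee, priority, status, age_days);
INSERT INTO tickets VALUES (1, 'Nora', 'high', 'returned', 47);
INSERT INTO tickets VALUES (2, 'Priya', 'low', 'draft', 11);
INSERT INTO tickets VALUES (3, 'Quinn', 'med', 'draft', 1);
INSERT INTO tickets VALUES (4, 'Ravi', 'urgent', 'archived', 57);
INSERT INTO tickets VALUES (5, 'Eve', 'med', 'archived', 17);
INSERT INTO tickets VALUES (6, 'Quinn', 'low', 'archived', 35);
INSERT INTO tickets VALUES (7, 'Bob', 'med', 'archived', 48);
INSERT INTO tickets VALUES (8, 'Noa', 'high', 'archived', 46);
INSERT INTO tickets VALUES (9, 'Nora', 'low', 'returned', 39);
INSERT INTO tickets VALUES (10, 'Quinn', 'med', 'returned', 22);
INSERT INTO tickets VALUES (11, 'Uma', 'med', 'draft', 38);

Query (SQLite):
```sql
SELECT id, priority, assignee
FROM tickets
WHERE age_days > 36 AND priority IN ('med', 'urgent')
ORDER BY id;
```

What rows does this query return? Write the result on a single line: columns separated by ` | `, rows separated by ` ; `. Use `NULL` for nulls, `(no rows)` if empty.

4 | urgent | Ravi ; 7 | med | Bob ; 11 | med | Uma

age_days > 36: ids {1, 4, 7, 8, 9, 11}
priority IN ('med', 'urgent'): ids {3, 4, 5, 7, 10, 11}
Combine with AND.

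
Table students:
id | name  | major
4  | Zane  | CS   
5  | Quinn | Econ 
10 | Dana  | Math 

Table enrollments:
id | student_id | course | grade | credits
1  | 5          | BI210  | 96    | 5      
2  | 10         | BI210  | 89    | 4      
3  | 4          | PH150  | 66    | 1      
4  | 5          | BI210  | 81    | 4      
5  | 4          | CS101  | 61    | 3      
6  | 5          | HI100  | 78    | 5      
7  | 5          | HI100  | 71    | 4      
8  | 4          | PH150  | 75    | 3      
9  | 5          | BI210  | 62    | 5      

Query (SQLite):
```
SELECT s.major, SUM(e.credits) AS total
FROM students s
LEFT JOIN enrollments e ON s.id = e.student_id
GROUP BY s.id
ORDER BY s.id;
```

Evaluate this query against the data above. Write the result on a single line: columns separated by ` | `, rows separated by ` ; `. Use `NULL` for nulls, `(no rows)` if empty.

LEFT JOIN keeps every students row; unmatched ones get NULL for enrollments columns.
Group by students.id and compute SUM(e.credits). SUM over an all-NULL group is NULL.
  4: ids {3, 5, 8} → SUM(e.credits)=7
  5: ids {1, 4, 6, 7, 9} → SUM(e.credits)=23
  10: ids {2} → SUM(e.credits)=4

CS | 7 ; Econ | 23 ; Math | 4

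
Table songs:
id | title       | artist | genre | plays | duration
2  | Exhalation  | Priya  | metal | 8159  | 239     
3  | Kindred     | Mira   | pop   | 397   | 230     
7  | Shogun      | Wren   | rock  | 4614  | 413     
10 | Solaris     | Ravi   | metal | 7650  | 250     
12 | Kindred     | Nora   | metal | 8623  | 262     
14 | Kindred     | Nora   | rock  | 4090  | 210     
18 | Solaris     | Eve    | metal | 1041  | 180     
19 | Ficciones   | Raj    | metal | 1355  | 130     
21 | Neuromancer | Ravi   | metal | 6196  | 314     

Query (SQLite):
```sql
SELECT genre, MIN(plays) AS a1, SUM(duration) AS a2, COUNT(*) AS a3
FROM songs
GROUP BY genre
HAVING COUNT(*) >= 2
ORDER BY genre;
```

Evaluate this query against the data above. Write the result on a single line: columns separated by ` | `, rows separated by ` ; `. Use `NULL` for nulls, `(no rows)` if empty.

Group songs by genre.
Per group compute: MIN(plays), SUM(duration), COUNT(*).
HAVING: drop groups with fewer than 2 rows.
  metal: ids {2, 10, 12, 18, 19, 21} → MIN(plays)=1041, SUM(duration)=1375, COUNT(*)=6
  pop: ids {3} → MIN(plays)=397, SUM(duration)=230, COUNT(*)=1
  rock: ids {7, 14} → MIN(plays)=4090, SUM(duration)=623, COUNT(*)=2

metal | 1041 | 1375 | 6 ; rock | 4090 | 623 | 2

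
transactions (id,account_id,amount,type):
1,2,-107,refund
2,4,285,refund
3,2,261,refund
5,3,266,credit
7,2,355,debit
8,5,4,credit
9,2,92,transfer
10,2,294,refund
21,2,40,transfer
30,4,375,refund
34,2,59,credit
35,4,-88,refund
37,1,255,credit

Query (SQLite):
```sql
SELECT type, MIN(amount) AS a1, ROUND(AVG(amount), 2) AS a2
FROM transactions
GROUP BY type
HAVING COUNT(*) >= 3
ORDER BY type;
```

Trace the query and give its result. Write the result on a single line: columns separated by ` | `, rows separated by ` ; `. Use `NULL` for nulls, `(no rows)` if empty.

Group transactions by type.
Per group compute: MIN(amount), ROUND(AVG(amount), 2).
HAVING: drop groups with fewer than 3 rows.
  credit: ids {5, 8, 34, 37} → MIN(amount)=4, ROUND(AVG(amount), 2)=146
  debit: ids {7} → MIN(amount)=355, ROUND(AVG(amount), 2)=355
  refund: ids {1, 2, 3, 10, 30, 35} → MIN(amount)=-107, ROUND(AVG(amount), 2)=170
  transfer: ids {9, 21} → MIN(amount)=40, ROUND(AVG(amount), 2)=66

credit | 4 | 146 ; refund | -107 | 170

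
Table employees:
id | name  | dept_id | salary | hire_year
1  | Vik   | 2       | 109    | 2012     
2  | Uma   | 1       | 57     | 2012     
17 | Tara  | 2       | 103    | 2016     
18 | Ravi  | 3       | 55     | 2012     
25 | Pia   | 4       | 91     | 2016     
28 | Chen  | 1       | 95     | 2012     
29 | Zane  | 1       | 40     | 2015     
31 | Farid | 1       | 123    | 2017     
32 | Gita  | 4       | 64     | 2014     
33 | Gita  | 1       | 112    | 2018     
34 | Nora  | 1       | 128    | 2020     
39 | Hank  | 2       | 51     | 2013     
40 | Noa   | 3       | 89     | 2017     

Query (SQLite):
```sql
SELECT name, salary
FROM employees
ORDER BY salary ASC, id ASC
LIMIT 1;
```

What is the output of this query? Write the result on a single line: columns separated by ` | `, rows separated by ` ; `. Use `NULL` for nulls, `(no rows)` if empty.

Sort by salary asc, tiebreak id asc: (40, id=29), (51, id=39), (55, id=18), (57, id=2) …. Take first 1.

Zane | 40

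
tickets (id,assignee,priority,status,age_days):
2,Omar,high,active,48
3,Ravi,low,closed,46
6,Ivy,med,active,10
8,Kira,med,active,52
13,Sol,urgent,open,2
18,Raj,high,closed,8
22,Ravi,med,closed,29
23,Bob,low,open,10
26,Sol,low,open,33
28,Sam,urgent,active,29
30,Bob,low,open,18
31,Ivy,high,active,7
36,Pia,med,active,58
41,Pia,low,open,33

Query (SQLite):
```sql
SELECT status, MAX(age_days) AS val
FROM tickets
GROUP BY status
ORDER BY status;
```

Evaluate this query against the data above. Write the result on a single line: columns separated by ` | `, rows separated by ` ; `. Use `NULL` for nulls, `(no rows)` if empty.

Partition tickets by status; compute MAX(age_days) within each group.
  active: ids {2, 6, 8, 28, 31, 36} → MAX(age_days)=58
  closed: ids {3, 18, 22} → MAX(age_days)=46
  open: ids {13, 23, 26, 30, 41} → MAX(age_days)=33

active | 58 ; closed | 46 ; open | 33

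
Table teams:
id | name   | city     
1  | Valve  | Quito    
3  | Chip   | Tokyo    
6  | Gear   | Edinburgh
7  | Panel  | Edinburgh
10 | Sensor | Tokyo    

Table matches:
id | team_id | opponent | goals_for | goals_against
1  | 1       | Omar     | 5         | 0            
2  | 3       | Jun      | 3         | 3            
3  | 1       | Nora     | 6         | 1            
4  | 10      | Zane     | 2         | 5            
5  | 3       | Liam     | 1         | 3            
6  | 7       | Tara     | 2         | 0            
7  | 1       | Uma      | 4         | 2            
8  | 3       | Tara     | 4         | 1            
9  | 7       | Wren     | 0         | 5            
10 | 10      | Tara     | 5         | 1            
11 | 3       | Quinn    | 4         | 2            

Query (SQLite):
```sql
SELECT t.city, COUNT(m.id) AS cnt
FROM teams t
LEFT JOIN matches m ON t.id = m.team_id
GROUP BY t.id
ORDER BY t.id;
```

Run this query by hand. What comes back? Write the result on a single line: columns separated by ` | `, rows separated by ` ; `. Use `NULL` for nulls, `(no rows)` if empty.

LEFT JOIN keeps every teams row; unmatched ones get NULL for matches columns.
Group by teams.id and compute COUNT(m.id). COUNT(col) of an all-NULL group is 0.
  1: ids {1, 3, 7} → COUNT(m.id)=3
  3: ids {2, 5, 8, 11} → COUNT(m.id)=4
  6: ids {—} → COUNT(m.id)=0
  7: ids {6, 9} → COUNT(m.id)=2
  10: ids {4, 10} → COUNT(m.id)=2

Quito | 3 ; Tokyo | 4 ; Edinburgh | 0 ; Edinburgh | 2 ; Tokyo | 2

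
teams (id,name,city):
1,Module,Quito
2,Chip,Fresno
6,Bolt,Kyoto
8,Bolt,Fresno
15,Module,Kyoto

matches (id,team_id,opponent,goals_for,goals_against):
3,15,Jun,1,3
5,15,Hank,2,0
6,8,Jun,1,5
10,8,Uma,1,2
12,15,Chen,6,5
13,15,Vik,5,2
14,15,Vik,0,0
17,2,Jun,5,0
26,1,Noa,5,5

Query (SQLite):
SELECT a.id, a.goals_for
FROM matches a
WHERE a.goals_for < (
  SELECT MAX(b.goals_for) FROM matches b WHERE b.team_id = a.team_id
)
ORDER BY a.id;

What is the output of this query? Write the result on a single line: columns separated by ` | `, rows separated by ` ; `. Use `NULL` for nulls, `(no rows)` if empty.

For each matches row a, compute MAX(goals_for) over rows sharing a.team_id.
Keep row a if a.goals_for < that per-group MAX.
  team_id=1: MAX(goals_for) = 5
  team_id=2: MAX(goals_for) = 5
  team_id=8: MAX(goals_for) = 1
  team_id=15: MAX(goals_for) = 6

3 | 1 ; 5 | 2 ; 13 | 5 ; 14 | 0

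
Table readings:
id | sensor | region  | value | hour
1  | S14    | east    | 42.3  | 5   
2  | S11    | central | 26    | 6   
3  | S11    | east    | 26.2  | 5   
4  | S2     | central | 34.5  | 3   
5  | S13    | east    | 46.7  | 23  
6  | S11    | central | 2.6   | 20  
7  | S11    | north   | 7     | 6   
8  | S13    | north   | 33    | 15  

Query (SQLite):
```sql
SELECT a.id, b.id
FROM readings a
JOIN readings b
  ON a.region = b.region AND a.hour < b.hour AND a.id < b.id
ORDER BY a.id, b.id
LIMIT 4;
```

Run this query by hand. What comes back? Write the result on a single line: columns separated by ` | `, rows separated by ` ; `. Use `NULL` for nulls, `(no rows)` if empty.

1 | 5 ; 2 | 6 ; 3 | 5 ; 4 | 6

Pairs (a,b) with same region, a.hour < b.hour, a.id < b.id.
region groups: central:{2,4,6} east:{1,3,5} north:{7,8}
Ordered by (a.id, b.id); first 4.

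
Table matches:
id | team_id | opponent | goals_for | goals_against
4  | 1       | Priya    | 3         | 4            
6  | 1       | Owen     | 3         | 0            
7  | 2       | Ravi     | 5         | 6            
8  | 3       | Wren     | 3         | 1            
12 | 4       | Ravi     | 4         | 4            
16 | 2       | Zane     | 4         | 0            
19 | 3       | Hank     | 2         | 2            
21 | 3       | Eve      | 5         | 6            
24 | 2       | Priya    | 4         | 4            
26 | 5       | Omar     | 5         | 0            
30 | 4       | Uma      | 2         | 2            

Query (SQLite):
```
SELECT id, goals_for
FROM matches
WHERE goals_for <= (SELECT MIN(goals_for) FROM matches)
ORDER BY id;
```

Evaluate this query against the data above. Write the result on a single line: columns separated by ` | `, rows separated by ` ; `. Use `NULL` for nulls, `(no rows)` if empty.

Scalar subquery: MIN(goals_for) over all matches rows = 2.
Keep rows where goals_for <= that value.

19 | 2 ; 30 | 2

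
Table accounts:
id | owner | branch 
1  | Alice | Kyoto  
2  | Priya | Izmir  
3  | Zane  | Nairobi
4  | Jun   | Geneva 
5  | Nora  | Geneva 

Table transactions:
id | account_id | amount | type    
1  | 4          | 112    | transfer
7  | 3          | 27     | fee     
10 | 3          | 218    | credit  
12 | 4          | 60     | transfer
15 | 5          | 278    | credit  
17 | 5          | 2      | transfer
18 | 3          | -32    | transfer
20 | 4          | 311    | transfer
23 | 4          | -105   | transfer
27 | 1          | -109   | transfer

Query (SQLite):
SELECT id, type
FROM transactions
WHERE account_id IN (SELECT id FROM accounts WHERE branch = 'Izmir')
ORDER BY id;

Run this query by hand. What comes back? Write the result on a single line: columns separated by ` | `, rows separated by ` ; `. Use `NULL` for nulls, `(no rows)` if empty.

(no rows)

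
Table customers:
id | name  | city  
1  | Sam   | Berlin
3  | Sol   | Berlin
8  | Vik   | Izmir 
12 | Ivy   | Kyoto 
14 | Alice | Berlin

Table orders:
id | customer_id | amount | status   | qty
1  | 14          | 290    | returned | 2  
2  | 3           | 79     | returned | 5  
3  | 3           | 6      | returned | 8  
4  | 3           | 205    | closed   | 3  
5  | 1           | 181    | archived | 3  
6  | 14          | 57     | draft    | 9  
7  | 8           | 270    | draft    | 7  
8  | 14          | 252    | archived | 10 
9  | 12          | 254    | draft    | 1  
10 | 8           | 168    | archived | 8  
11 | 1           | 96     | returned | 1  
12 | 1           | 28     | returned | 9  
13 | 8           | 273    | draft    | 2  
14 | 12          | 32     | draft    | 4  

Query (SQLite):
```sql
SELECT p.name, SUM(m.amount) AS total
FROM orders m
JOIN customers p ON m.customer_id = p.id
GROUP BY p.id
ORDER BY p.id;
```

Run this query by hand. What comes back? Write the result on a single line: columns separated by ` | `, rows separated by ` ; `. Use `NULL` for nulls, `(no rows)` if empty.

Sam | 305 ; Sol | 290 ; Vik | 711 ; Ivy | 286 ; Alice | 599

Join each orders row to its customers via customer_id.
Group joined rows by customers.id; compute SUM(m.amount) per group.
  1: ids {5, 11, 12} → SUM(m.amount)=305
  3: ids {2, 3, 4} → SUM(m.amount)=290
  8: ids {7, 10, 13} → SUM(m.amount)=711
  12: ids {9, 14} → SUM(m.amount)=286
  14: ids {1, 6, 8} → SUM(m.amount)=599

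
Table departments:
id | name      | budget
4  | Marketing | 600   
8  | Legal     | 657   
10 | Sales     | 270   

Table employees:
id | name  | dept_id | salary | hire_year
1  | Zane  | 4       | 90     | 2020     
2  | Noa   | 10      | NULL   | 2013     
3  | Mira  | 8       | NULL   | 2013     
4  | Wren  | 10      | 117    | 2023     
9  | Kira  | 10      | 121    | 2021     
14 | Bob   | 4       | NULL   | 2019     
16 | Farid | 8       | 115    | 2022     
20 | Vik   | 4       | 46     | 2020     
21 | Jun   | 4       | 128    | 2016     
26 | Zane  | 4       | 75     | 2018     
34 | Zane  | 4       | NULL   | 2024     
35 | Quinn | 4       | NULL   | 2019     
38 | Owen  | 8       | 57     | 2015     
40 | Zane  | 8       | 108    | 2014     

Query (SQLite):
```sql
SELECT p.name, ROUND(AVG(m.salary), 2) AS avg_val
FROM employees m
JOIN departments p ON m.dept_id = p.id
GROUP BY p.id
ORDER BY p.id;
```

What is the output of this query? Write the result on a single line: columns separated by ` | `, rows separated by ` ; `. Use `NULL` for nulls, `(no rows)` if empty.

Marketing | 84.75 ; Legal | 93.33 ; Sales | 119

Join each employees row to its departments via dept_id.
Group joined rows by departments.id; compute ROUND(AVG(m.salary), 2) per group.
  4: ids {1, 14, 20, 21, 26, 34, 35} → ROUND(AVG(m.salary), 2)=84.75
  8: ids {3, 16, 38, 40} → ROUND(AVG(m.salary), 2)=93.33
  10: ids {2, 4, 9} → ROUND(AVG(m.salary), 2)=119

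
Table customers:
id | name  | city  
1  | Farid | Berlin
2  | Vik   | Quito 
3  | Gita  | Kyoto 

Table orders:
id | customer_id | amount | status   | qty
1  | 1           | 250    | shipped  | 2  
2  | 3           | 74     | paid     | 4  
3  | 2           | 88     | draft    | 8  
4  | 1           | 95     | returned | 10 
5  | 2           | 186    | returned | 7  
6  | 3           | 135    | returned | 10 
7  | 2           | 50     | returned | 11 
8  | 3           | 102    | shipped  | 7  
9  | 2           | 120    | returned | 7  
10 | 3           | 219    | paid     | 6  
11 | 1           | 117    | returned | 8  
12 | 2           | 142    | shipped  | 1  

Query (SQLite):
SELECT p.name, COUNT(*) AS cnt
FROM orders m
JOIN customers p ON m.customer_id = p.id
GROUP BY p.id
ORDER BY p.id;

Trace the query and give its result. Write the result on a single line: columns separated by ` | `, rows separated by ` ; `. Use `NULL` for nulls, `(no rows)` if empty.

Farid | 3 ; Vik | 5 ; Gita | 4

Join each orders row to its customers via customer_id.
Group joined rows by customers.id; compute COUNT(*) per group.
  1: ids {1, 4, 11} → COUNT(*)=3
  2: ids {3, 5, 7, 9, 12} → COUNT(*)=5
  3: ids {2, 6, 8, 10} → COUNT(*)=4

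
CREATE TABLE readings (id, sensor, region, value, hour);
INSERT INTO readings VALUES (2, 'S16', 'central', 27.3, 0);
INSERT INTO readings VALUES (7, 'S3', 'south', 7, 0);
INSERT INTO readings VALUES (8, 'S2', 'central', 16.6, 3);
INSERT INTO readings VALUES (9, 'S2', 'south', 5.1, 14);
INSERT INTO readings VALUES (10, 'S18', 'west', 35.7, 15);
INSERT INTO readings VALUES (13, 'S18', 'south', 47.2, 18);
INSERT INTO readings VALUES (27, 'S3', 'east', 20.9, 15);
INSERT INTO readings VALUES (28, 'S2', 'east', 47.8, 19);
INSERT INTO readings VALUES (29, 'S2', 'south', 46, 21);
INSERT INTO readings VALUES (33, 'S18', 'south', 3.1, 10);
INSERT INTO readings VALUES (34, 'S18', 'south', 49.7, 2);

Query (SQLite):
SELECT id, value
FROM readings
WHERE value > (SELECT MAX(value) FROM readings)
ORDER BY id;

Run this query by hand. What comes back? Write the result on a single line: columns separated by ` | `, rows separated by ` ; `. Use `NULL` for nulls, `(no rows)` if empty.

Scalar subquery: MAX(value) over all readings rows = 49.7.
Keep rows where value > that value.

(no rows)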